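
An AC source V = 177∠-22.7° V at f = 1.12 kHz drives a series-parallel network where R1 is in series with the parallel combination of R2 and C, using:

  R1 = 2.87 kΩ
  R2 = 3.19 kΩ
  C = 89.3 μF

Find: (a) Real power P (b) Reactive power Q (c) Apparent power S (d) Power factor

Step 1 — Angular frequency: ω = 2π·f = 2π·1120 = 7037 rad/s.
Step 2 — Component impedances:
  R1: Z = R = 2870 Ω
  R2: Z = R = 3190 Ω
  C: Z = 1/(jωC) = -j/(ω·C) = 0 - j1.591 Ω
Step 3 — Parallel branch: R2 || C = 1/(1/R2 + 1/C) = 0.0007938 - j1.591 Ω.
Step 4 — Series with R1: Z_total = R1 + (R2 || C) = 2870 - j1.591 Ω = 2870∠-0.0° Ω.
Step 5 — Source phasor: V = 177∠-22.7° V = 163.3 - j68.31 V.
Step 6 — Current: I = V / Z = 0.05691 - j0.02377 A = 0.06167∠-22.7° A.
Step 7 — Complex power: S = V·I* = 10.92 - j0.006052 VA.
Step 8 — Real power: P = Re(S) = 10.92 W.
Step 9 — Reactive power: Q = Im(S) = -0.006052 VAR.
Step 10 — Apparent power: |S| = 10.92 VA.
Step 11 — Power factor: PF = P/|S| = 1 (leading).

(a) P = 10.92 W  (b) Q = -0.006052 VAR  (c) S = 10.92 VA  (d) PF = 1 (leading)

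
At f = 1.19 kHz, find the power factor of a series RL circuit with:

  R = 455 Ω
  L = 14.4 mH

Step 1 — Angular frequency: ω = 2π·f = 2π·1190 = 7477 rad/s.
Step 2 — Component impedances:
  R: Z = R = 455 Ω
  L: Z = jωL = j·7477·0.0144 = 0 + j107.7 Ω
Step 3 — Series combination: Z_total = R + L = 455 + j107.7 Ω = 467.6∠13.3° Ω.
Step 4 — Power factor: PF = cos(φ) = Re(Z)/|Z| = 455/467.6 = 0.9731.
Step 5 — Type: Im(Z) = 107.7 ⇒ lagging (phase φ = 13.3°).

PF = 0.9731 (lagging, φ = 13.3°)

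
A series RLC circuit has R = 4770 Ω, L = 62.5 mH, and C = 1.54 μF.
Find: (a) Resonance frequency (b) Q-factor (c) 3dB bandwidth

Step 1 — Resonance: ω₀ = 1/√(LC) = 1/√(0.0625·1.54e-06) = 3223 rad/s.
Step 2 — f₀ = ω₀/(2π) = 513 Hz.
Step 3 — Series Q: Q = ω₀L/R = 3223·0.0625/4770 = 0.04223.
Step 4 — Bandwidth: Δω = ω₀/Q = 7.632e+04 rad/s; BW = Δω/(2π) = 1.215e+04 Hz.

(a) f₀ = 513 Hz  (b) Q = 0.04223  (c) BW = 1.215e+04 Hz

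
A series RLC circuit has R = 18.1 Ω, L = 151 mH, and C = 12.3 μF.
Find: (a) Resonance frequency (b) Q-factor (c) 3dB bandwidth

Step 1 — Resonance: ω₀ = 1/√(LC) = 1/√(0.151·1.23e-05) = 733.8 rad/s.
Step 2 — f₀ = ω₀/(2π) = 116.8 Hz.
Step 3 — Series Q: Q = ω₀L/R = 733.8·0.151/18.1 = 6.121.
Step 4 — Bandwidth: Δω = ω₀/Q = 119.9 rad/s; BW = Δω/(2π) = 19.08 Hz.

(a) f₀ = 116.8 Hz  (b) Q = 6.121  (c) BW = 19.08 Hz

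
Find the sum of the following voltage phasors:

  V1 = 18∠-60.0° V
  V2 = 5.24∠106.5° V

Step 1 — Convert each phasor to rectangular form:
  V1 = 18·(cos(-60.0°) + j·sin(-60.0°)) = 9 - j15.59 V
  V2 = 5.24·(cos(106.5°) + j·sin(106.5°)) = -1.488 + j5.024 V
Step 2 — Sum components: V_total = 7.512 - j10.56 V.
Step 3 — Convert to polar: |V_total| = 12.96 V, ∠V_total = -54.6°.

V_total = 12.96∠-54.6° V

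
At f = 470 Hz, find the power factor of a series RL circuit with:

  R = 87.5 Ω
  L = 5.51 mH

Step 1 — Angular frequency: ω = 2π·f = 2π·470 = 2953 rad/s.
Step 2 — Component impedances:
  R: Z = R = 87.5 Ω
  L: Z = jωL = j·2953·0.00551 = 0 + j16.27 Ω
Step 3 — Series combination: Z_total = R + L = 87.5 + j16.27 Ω = 89∠10.5° Ω.
Step 4 — Power factor: PF = cos(φ) = Re(Z)/|Z| = 87.5/89 = 0.9831.
Step 5 — Type: Im(Z) = 16.27 ⇒ lagging (phase φ = 10.5°).

PF = 0.9831 (lagging, φ = 10.5°)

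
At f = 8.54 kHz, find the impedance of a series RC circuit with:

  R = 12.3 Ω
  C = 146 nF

Step 1 — Angular frequency: ω = 2π·f = 2π·8540 = 5.366e+04 rad/s.
Step 2 — Component impedances:
  R: Z = R = 12.3 Ω
  C: Z = 1/(jωC) = -j/(ω·C) = 0 - j127.6 Ω
Step 3 — Series combination: Z_total = R + C = 12.3 - j127.6 Ω = 128.2∠-84.5° Ω.

Z = 12.3 - j127.6 Ω = 128.2∠-84.5° Ω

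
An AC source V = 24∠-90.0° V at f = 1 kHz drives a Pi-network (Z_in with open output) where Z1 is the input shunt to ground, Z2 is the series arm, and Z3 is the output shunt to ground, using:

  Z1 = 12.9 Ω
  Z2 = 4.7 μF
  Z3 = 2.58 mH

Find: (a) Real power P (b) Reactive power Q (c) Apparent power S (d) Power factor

Step 1 — Angular frequency: ω = 2π·f = 2π·1000 = 6283 rad/s.
Step 2 — Component impedances:
  Z1: Z = R = 12.9 Ω
  Z2: Z = 1/(jωC) = -j/(ω·C) = 0 - j33.86 Ω
  Z3: Z = jωL = j·6283·0.00258 = 0 + j16.21 Ω
Step 3 — With open output, the series arm Z2 and the output shunt Z3 appear in series to ground: Z2 + Z3 = 0 - j17.65 Ω.
Step 4 — Parallel with input shunt Z1: Z_in = Z1 || (Z2 + Z3) = 8.409 - j6.145 Ω = 10.42∠-36.2° Ω.
Step 5 — Source phasor: V = 24∠-90.0° V = 0 - j24 V.
Step 6 — Current: I = V / Z = 1.36 - j1.86 A = 2.304∠-53.8° A.
Step 7 — Complex power: S = V·I* = 44.65 - j32.63 VA.
Step 8 — Real power: P = Re(S) = 44.65 W.
Step 9 — Reactive power: Q = Im(S) = -32.63 VAR.
Step 10 — Apparent power: |S| = 55.3 VA.
Step 11 — Power factor: PF = P/|S| = 0.8074 (leading).

(a) P = 44.65 W  (b) Q = -32.63 VAR  (c) S = 55.3 VA  (d) PF = 0.8074 (leading)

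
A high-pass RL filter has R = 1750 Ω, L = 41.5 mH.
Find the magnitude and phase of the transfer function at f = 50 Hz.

Step 1 — Angular frequency: ω = 2π·50 = 314.2 rad/s.
Step 2 — Transfer function: H(jω) = jωL/(R + jωL).
Step 3 — Numerator jωL = j·13.04; denominator R + jωL = 1750 + j13.04.
Step 4 — H = 5.55e-05 + j0.00745.
Step 5 — Magnitude: |H| = 0.00745 (-42.6 dB); phase: φ = 89.6°.

|H| = 0.00745 (-42.6 dB), φ = 89.6°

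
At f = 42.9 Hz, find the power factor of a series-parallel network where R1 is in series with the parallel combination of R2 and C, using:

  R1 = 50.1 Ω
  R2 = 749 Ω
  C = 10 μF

Step 1 — Angular frequency: ω = 2π·f = 2π·42.9 = 269.5 rad/s.
Step 2 — Component impedances:
  R1: Z = R = 50.1 Ω
  R2: Z = R = 749 Ω
  C: Z = 1/(jωC) = -j/(ω·C) = 0 - j371 Ω
Step 3 — Parallel branch: R2 || C = 1/(1/R2 + 1/C) = 147.6 - j297.9 Ω.
Step 4 — Series with R1: Z_total = R1 + (R2 || C) = 197.7 - j297.9 Ω = 357.5∠-56.4° Ω.
Step 5 — Power factor: PF = cos(φ) = Re(Z)/|Z| = 197.66/357.51 = 0.5529.
Step 6 — Type: Im(Z) = -297.9 ⇒ leading (phase φ = -56.4°).

PF = 0.5529 (leading, φ = -56.4°)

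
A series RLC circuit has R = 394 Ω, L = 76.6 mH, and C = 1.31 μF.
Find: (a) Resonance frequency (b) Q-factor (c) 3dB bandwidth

Step 1 — Resonance condition Im(Z)=0 gives ω₀ = 1/√(LC).
Step 2 — ω₀ = 1/√(0.0766·1.31e-06) = 3157 rad/s.
Step 3 — f₀ = ω₀/(2π) = 502.4 Hz.
Step 4 — Series Q: Q = ω₀L/R = 3157·0.0766/394 = 0.6137.
Step 5 — 3dB bandwidth: Δω = ω₀/Q = 5144 rad/s; BW = Δω/(2π) = 818.6 Hz.

(a) f₀ = 502.4 Hz  (b) Q = 0.6137  (c) BW = 818.6 Hz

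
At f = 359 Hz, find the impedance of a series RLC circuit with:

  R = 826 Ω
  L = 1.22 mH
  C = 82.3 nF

Step 1 — Angular frequency: ω = 2π·f = 2π·359 = 2256 rad/s.
Step 2 — Component impedances:
  R: Z = R = 826 Ω
  L: Z = jωL = j·2256·0.00122 = 0 + j2.752 Ω
  C: Z = 1/(jωC) = -j/(ω·C) = 0 - j5387 Ω
Step 3 — Series combination: Z_total = R + L + C = 826 - j5384 Ω = 5447∠-81.3° Ω.

Z = 826 - j5384 Ω = 5447∠-81.3° Ω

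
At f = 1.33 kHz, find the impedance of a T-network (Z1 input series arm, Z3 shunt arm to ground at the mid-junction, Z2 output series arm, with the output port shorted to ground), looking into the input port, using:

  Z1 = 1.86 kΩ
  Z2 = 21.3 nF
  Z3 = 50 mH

Step 1 — Angular frequency: ω = 2π·f = 2π·1330 = 8357 rad/s.
Step 2 — Component impedances:
  Z1: Z = R = 1860 Ω
  Z2: Z = 1/(jωC) = -j/(ω·C) = 0 - j5618 Ω
  Z3: Z = jωL = j·8357·0.05 = 0 + j417.8 Ω
Step 3 — With the output port shorted to ground, the output series arm Z2 runs from the junction to ground; the shunt arm Z3 also runs from the junction to ground. They appear in parallel: Z3 || Z2 = 0 + j451.4 Ω.
Step 4 — Series with input arm Z1: Z_in = Z1 + (Z3 || Z2) = 1860 + j451.4 Ω = 1914∠13.6° Ω.

Z = 1860 + j451.4 Ω = 1914∠13.6° Ω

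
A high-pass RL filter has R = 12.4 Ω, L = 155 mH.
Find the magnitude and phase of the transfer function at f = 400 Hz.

Step 1 — Angular frequency: ω = 2π·400 = 2513 rad/s.
Step 2 — Transfer function: H(jω) = jωL/(R + jωL).
Step 3 — Numerator jωL = j·389.6; denominator R + jωL = 12.4 + j389.6.
Step 4 — H = 0.999 + j0.0318.
Step 5 — Magnitude: |H| = 0.9995 (-0.0 dB); phase: φ = 1.8°.

|H| = 0.9995 (-0.0 dB), φ = 1.8°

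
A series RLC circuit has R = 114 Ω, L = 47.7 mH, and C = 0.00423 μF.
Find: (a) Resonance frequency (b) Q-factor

Step 1 — Resonance condition Im(Z)=0 gives ω₀ = 1/√(LC).
Step 2 — ω₀ = 1/√(0.0477·4.23e-09) = 7.04e+04 rad/s.
Step 3 — f₀ = ω₀/(2π) = 1.12e+04 Hz.
Step 4 — Series Q: Q = ω₀L/R = 7.04e+04·0.0477/114 = 29.46.

(a) f₀ = 1.12e+04 Hz  (b) Q = 29.46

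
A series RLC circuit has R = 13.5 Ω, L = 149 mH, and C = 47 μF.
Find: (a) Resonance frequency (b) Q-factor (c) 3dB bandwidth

Step 1 — Resonance: ω₀ = 1/√(LC) = 1/√(0.149·4.7e-05) = 377.9 rad/s.
Step 2 — f₀ = ω₀/(2π) = 60.14 Hz.
Step 3 — Series Q: Q = ω₀L/R = 377.9·0.149/13.5 = 4.171.
Step 4 — Bandwidth: Δω = ω₀/Q = 90.6 rad/s; BW = Δω/(2π) = 14.42 Hz.

(a) f₀ = 60.14 Hz  (b) Q = 4.171  (c) BW = 14.42 Hz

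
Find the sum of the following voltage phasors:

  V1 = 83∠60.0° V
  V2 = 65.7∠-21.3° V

Step 1 — Convert each phasor to rectangular form:
  V1 = 83·(cos(60.0°) + j·sin(60.0°)) = 41.5 + j71.88 V
  V2 = 65.7·(cos(-21.3°) + j·sin(-21.3°)) = 61.21 - j23.87 V
Step 2 — Sum components: V_total = 102.7 + j48.01 V.
Step 3 — Convert to polar: |V_total| = 113.4 V, ∠V_total = 25.1°.

V_total = 113.4∠25.1° V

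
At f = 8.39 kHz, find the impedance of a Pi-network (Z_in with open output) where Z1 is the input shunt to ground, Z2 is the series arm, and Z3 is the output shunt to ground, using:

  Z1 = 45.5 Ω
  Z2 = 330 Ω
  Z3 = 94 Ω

Step 1 — Angular frequency: ω = 2π·f = 2π·8390 = 5.272e+04 rad/s.
Step 2 — Component impedances:
  Z1: Z = R = 45.5 Ω
  Z2: Z = R = 330 Ω
  Z3: Z = R = 94 Ω
Step 3 — With open output, the series arm Z2 and the output shunt Z3 appear in series to ground: Z2 + Z3 = 424 Ω.
Step 4 — Parallel with input shunt Z1: Z_in = Z1 || (Z2 + Z3) = 41.09 Ω = 41.09∠0.0° Ω.

Z = 41.09 Ω = 41.09∠0.0° Ω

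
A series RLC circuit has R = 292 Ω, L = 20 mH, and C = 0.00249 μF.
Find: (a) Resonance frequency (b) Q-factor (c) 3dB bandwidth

Step 1 — Resonance condition Im(Z)=0 gives ω₀ = 1/√(LC).
Step 2 — ω₀ = 1/√(0.02·2.49e-09) = 1.417e+05 rad/s.
Step 3 — f₀ = ω₀/(2π) = 2.255e+04 Hz.
Step 4 — Series Q: Q = ω₀L/R = 1.417e+05·0.02/292 = 9.706.
Step 5 — 3dB bandwidth: Δω = ω₀/Q = 1.46e+04 rad/s; BW = Δω/(2π) = 2324 Hz.

(a) f₀ = 2.255e+04 Hz  (b) Q = 9.706  (c) BW = 2324 Hz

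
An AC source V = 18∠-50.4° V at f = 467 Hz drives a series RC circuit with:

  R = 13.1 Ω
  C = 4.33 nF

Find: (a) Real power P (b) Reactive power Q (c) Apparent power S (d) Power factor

Step 1 — Angular frequency: ω = 2π·f = 2π·467 = 2934 rad/s.
Step 2 — Component impedances:
  R: Z = R = 13.1 Ω
  C: Z = 1/(jωC) = -j/(ω·C) = 0 - j7.871e+04 Ω
Step 3 — Series combination: Z_total = R + C = 13.1 - j7.871e+04 Ω = 7.871e+04∠-90.0° Ω.
Step 4 — Source phasor: V = 18∠-50.4° V = 11.47 - j13.87 V.
Step 5 — Current: I = V / Z = 0.0001762 + j0.0001457 A = 0.0002287∠39.6° A.
Step 6 — Complex power: S = V·I* = 6.851e-07 - j0.004117 VA.
Step 7 — Real power: P = Re(S) = 6.851e-07 W.
Step 8 — Reactive power: Q = Im(S) = -0.004117 VAR.
Step 9 — Apparent power: |S| = 0.004117 VA.
Step 10 — Power factor: PF = P/|S| = 0.0001664 (leading).

(a) P = 6.851e-07 W  (b) Q = -0.004117 VAR  (c) S = 0.004117 VA  (d) PF = 0.0001664 (leading)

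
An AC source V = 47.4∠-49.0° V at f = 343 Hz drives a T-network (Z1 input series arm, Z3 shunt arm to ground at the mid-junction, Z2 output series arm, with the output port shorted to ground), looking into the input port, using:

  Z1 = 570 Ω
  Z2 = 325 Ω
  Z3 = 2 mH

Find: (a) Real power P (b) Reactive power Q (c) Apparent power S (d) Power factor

Step 1 — Angular frequency: ω = 2π·f = 2π·343 = 2155 rad/s.
Step 2 — Component impedances:
  Z1: Z = R = 570 Ω
  Z2: Z = R = 325 Ω
  Z3: Z = jωL = j·2155·0.002 = 0 + j4.31 Ω
Step 3 — With the output port shorted to ground, the output series arm Z2 runs from the junction to ground; the shunt arm Z3 also runs from the junction to ground. They appear in parallel: Z3 || Z2 = 0.05715 + j4.31 Ω.
Step 4 — Series with input arm Z1: Z_in = Z1 + (Z3 || Z2) = 570.1 + j4.31 Ω = 570.1∠0.4° Ω.
Step 5 — Source phasor: V = 47.4∠-49.0° V = 31.1 - j35.77 V.
Step 6 — Current: I = V / Z = 0.05407 - j0.06316 A = 0.08315∠-49.4° A.
Step 7 — Complex power: S = V·I* = 3.941 + j0.02979 VA.
Step 8 — Real power: P = Re(S) = 3.941 W.
Step 9 — Reactive power: Q = Im(S) = 0.02979 VAR.
Step 10 — Apparent power: |S| = 3.941 VA.
Step 11 — Power factor: PF = P/|S| = 1 (lagging).

(a) P = 3.941 W  (b) Q = 0.02979 VAR  (c) S = 3.941 VA  (d) PF = 1 (lagging)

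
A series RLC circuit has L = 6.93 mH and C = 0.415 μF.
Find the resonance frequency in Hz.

Step 1 — Resonance condition Im(Z)=0 gives ω₀ = 1/√(LC).
Step 2 — ω₀ = 1/√(0.00693·4.15e-07) = 1.865e+04 rad/s.
Step 3 — f₀ = ω₀/(2π) = 2968 Hz.

f₀ = 2968 Hz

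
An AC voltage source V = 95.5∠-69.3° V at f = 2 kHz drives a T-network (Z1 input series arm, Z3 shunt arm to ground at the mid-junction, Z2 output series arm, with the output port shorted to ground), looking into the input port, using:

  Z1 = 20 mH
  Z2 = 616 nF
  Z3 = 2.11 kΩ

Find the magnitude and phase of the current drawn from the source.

Step 1 — Angular frequency: ω = 2π·f = 2π·2000 = 1.257e+04 rad/s.
Step 2 — Component impedances:
  Z1: Z = jωL = j·1.257e+04·0.02 = 0 + j251.3 Ω
  Z2: Z = 1/(jωC) = -j/(ω·C) = 0 - j129.2 Ω
  Z3: Z = R = 2110 Ω
Step 3 — With the output port shorted to ground, the output series arm Z2 runs from the junction to ground; the shunt arm Z3 also runs from the junction to ground. They appear in parallel: Z3 || Z2 = 7.88 - j128.7 Ω.
Step 4 — Series with input arm Z1: Z_in = Z1 + (Z3 || Z2) = 7.88 + j122.6 Ω = 122.9∠86.3° Ω.
Step 5 — Source phasor: V = 95.5∠-69.3° V = 33.76 - j89.33 V.
Step 6 — Ohm's law: I = V / Z_total = (33.76 - j89.33) / (7.88 + j122.6) = -0.7079 - j0.3208 A.
Step 7 — Convert to polar: |I| = 0.7772 A, ∠I = -155.6°.

I = 0.7772∠-155.6° A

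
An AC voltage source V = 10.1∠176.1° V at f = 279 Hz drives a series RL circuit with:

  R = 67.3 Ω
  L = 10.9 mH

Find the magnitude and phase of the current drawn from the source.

Step 1 — Angular frequency: ω = 2π·f = 2π·279 = 1753 rad/s.
Step 2 — Component impedances:
  R: Z = R = 67.3 Ω
  L: Z = jωL = j·1753·0.0109 = 0 + j19.11 Ω
Step 3 — Series combination: Z_total = R + L = 67.3 + j19.11 Ω = 69.96∠15.9° Ω.
Step 4 — Source phasor: V = 10.1∠176.1° V = -10.08 + j0.687 V.
Step 5 — Ohm's law: I = V / Z_total = (-10.08 + j0.687) / (67.3 + j19.11) = -0.1359 + j0.04879 A.
Step 6 — Convert to polar: |I| = 0.1444 A, ∠I = 160.2°.

I = 0.1444∠160.2° A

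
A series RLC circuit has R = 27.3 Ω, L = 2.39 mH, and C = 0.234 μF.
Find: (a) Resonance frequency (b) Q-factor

Step 1 — Resonance condition Im(Z)=0 gives ω₀ = 1/√(LC).
Step 2 — ω₀ = 1/√(0.00239·2.34e-07) = 4.229e+04 rad/s.
Step 3 — f₀ = ω₀/(2π) = 6730 Hz.
Step 4 — Series Q: Q = ω₀L/R = 4.229e+04·0.00239/27.3 = 3.702.

(a) f₀ = 6730 Hz  (b) Q = 3.702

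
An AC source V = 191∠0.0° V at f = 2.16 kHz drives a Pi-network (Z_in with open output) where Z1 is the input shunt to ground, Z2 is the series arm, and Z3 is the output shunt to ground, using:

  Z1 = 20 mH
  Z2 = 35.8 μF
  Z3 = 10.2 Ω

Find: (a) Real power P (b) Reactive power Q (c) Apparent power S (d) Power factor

Step 1 — Angular frequency: ω = 2π·f = 2π·2160 = 1.357e+04 rad/s.
Step 2 — Component impedances:
  Z1: Z = jωL = j·1.357e+04·0.02 = 0 + j271.4 Ω
  Z2: Z = 1/(jωC) = -j/(ω·C) = 0 - j2.058 Ω
  Z3: Z = R = 10.2 Ω
Step 3 — With open output, the series arm Z2 and the output shunt Z3 appear in series to ground: Z2 + Z3 = 10.2 - j2.058 Ω.
Step 4 — Parallel with input shunt Z1: Z_in = Z1 || (Z2 + Z3) = 10.34 - j1.682 Ω = 10.48∠-9.2° Ω.
Step 5 — Source phasor: V = 191∠0.0° V = 191 V.
Step 6 — Current: I = V / Z = 17.99 + j2.927 A = 18.23∠9.2° A.
Step 7 — Complex power: S = V·I* = 3437 - j559.1 VA.
Step 8 — Real power: P = Re(S) = 3437 W.
Step 9 — Reactive power: Q = Im(S) = -559.1 VAR.
Step 10 — Apparent power: |S| = 3482 VA.
Step 11 — Power factor: PF = P/|S| = 0.987 (leading).

(a) P = 3437 W  (b) Q = -559.1 VAR  (c) S = 3482 VA  (d) PF = 0.987 (leading)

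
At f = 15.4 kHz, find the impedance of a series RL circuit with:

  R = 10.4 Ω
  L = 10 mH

Step 1 — Angular frequency: ω = 2π·f = 2π·1.54e+04 = 9.676e+04 rad/s.
Step 2 — Component impedances:
  R: Z = R = 10.4 Ω
  L: Z = jωL = j·9.676e+04·0.01 = 0 + j967.6 Ω
Step 3 — Series combination: Z_total = R + L = 10.4 + j967.6 Ω = 967.7∠89.4° Ω.

Z = 10.4 + j967.6 Ω = 967.7∠89.4° Ω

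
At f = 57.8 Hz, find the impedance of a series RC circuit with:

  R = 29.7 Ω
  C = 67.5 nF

Step 1 — Angular frequency: ω = 2π·f = 2π·57.8 = 363.2 rad/s.
Step 2 — Component impedances:
  R: Z = R = 29.7 Ω
  C: Z = 1/(jωC) = -j/(ω·C) = 0 - j4.079e+04 Ω
Step 3 — Series combination: Z_total = R + C = 29.7 - j4.079e+04 Ω = 4.079e+04∠-90.0° Ω.

Z = 29.7 - j4.079e+04 Ω = 4.079e+04∠-90.0° Ω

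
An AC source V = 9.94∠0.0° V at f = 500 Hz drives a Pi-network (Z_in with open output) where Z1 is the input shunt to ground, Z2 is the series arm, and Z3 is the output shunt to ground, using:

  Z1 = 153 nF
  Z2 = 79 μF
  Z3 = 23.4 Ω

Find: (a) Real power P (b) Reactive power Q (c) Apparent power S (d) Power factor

Step 1 — Angular frequency: ω = 2π·f = 2π·500 = 3142 rad/s.
Step 2 — Component impedances:
  Z1: Z = 1/(jωC) = -j/(ω·C) = 0 - j2080 Ω
  Z2: Z = 1/(jωC) = -j/(ω·C) = 0 - j4.029 Ω
  Z3: Z = R = 23.4 Ω
Step 3 — With open output, the series arm Z2 and the output shunt Z3 appear in series to ground: Z2 + Z3 = 23.4 - j4.029 Ω.
Step 4 — Parallel with input shunt Z1: Z_in = Z1 || (Z2 + Z3) = 23.31 - j4.283 Ω = 23.7∠-10.4° Ω.
Step 5 — Source phasor: V = 9.94∠0.0° V = 9.94 V.
Step 6 — Current: I = V / Z = 0.4126 + j0.07582 A = 0.4195∠10.4° A.
Step 7 — Complex power: S = V·I* = 4.101 - j0.7536 VA.
Step 8 — Real power: P = Re(S) = 4.101 W.
Step 9 — Reactive power: Q = Im(S) = -0.7536 VAR.
Step 10 — Apparent power: |S| = 4.169 VA.
Step 11 — Power factor: PF = P/|S| = 0.9835 (leading).

(a) P = 4.101 W  (b) Q = -0.7536 VAR  (c) S = 4.169 VA  (d) PF = 0.9835 (leading)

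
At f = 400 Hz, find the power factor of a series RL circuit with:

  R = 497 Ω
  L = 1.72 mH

Step 1 — Angular frequency: ω = 2π·f = 2π·400 = 2513 rad/s.
Step 2 — Component impedances:
  R: Z = R = 497 Ω
  L: Z = jωL = j·2513·0.00172 = 0 + j4.323 Ω
Step 3 — Series combination: Z_total = R + L = 497 + j4.323 Ω = 497∠0.5° Ω.
Step 4 — Power factor: PF = cos(φ) = Re(Z)/|Z| = 497/497 = 1.
Step 5 — Type: Im(Z) = 4.323 ⇒ lagging (phase φ = 0.5°).

PF = 1 (lagging, φ = 0.5°)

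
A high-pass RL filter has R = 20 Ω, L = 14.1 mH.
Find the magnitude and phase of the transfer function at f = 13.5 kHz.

Step 1 — Angular frequency: ω = 2π·1.35e+04 = 8.482e+04 rad/s.
Step 2 — Transfer function: H(jω) = jωL/(R + jωL).
Step 3 — Numerator jωL = j·1196; denominator R + jωL = 20 + j1196.
Step 4 — H = 0.9997 + j0.01672.
Step 5 — Magnitude: |H| = 0.9999 (-0.0 dB); phase: φ = 1.0°.

|H| = 0.9999 (-0.0 dB), φ = 1.0°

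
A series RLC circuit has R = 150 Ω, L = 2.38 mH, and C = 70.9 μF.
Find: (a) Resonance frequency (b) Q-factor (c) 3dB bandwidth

Step 1 — Resonance: ω₀ = 1/√(LC) = 1/√(0.00238·7.09e-05) = 2434 rad/s.
Step 2 — f₀ = ω₀/(2π) = 387.4 Hz.
Step 3 — Series Q: Q = ω₀L/R = 2434·0.00238/150 = 0.03863.
Step 4 — Bandwidth: Δω = ω₀/Q = 6.303e+04 rad/s; BW = Δω/(2π) = 1.003e+04 Hz.

(a) f₀ = 387.4 Hz  (b) Q = 0.03863  (c) BW = 1.003e+04 Hz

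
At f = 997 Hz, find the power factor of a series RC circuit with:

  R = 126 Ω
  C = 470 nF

Step 1 — Angular frequency: ω = 2π·f = 2π·997 = 6264 rad/s.
Step 2 — Component impedances:
  R: Z = R = 126 Ω
  C: Z = 1/(jωC) = -j/(ω·C) = 0 - j339.6 Ω
Step 3 — Series combination: Z_total = R + C = 126 - j339.6 Ω = 362.3∠-69.6° Ω.
Step 4 — Power factor: PF = cos(φ) = Re(Z)/|Z| = 126/362.3 = 0.3478.
Step 5 — Type: Im(Z) = -339.6 ⇒ leading (phase φ = -69.6°).

PF = 0.3478 (leading, φ = -69.6°)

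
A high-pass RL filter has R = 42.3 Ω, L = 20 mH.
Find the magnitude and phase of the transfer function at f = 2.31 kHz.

Step 1 — Angular frequency: ω = 2π·2310 = 1.451e+04 rad/s.
Step 2 — Transfer function: H(jω) = jωL/(R + jωL).
Step 3 — Numerator jωL = j·290.3; denominator R + jωL = 42.3 + j290.3.
Step 4 — H = 0.9792 + j0.1427.
Step 5 — Magnitude: |H| = 0.9895 (-0.1 dB); phase: φ = 8.3°.

|H| = 0.9895 (-0.1 dB), φ = 8.3°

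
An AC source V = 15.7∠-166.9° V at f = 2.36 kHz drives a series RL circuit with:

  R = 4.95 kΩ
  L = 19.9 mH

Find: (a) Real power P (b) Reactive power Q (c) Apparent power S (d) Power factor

Step 1 — Angular frequency: ω = 2π·f = 2π·2360 = 1.483e+04 rad/s.
Step 2 — Component impedances:
  R: Z = R = 4950 Ω
  L: Z = jωL = j·1.483e+04·0.0199 = 0 + j295.1 Ω
Step 3 — Series combination: Z_total = R + L = 4950 + j295.1 Ω = 4959∠3.4° Ω.
Step 4 — Source phasor: V = 15.7∠-166.9° V = -15.29 - j3.558 V.
Step 5 — Current: I = V / Z = -0.003121 - j0.0005328 A = 0.003166∠-170.3° A.
Step 6 — Complex power: S = V·I* = 0.04962 + j0.002958 VA.
Step 7 — Real power: P = Re(S) = 0.04962 W.
Step 8 — Reactive power: Q = Im(S) = 0.002958 VAR.
Step 9 — Apparent power: |S| = 0.04971 VA.
Step 10 — Power factor: PF = P/|S| = 0.9982 (lagging).

(a) P = 0.04962 W  (b) Q = 0.002958 VAR  (c) S = 0.04971 VA  (d) PF = 0.9982 (lagging)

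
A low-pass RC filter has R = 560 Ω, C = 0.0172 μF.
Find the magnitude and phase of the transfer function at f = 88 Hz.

Step 1 — Angular frequency: ω = 2π·88 = 552.9 rad/s.
Step 2 — Transfer function: H(jω) = 1/(1 + jωRC).
Step 3 — Denominator: 1 + jωRC = 1 + j·552.9·560·1.72e-08 = 1 + j0.005326.
Step 4 — H = 1 - j0.005326.
Step 5 — Magnitude: |H| = 1 (-0.0 dB); phase: φ = -0.3°.

|H| = 1 (-0.0 dB), φ = -0.3°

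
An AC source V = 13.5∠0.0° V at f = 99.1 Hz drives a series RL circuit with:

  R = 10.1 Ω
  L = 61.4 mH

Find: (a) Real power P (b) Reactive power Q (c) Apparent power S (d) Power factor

Step 1 — Angular frequency: ω = 2π·f = 2π·99.1 = 622.7 rad/s.
Step 2 — Component impedances:
  R: Z = R = 10.1 Ω
  L: Z = jωL = j·622.7·0.0614 = 0 + j38.23 Ω
Step 3 — Series combination: Z_total = R + L = 10.1 + j38.23 Ω = 39.54∠75.2° Ω.
Step 4 — Source phasor: V = 13.5∠0.0° V = 13.5 V.
Step 5 — Current: I = V / Z = 0.0872 - j0.3301 A = 0.3414∠-75.2° A.
Step 6 — Complex power: S = V·I* = 1.177 + j4.456 VA.
Step 7 — Real power: P = Re(S) = 1.177 W.
Step 8 — Reactive power: Q = Im(S) = 4.456 VAR.
Step 9 — Apparent power: |S| = 4.609 VA.
Step 10 — Power factor: PF = P/|S| = 0.2554 (lagging).

(a) P = 1.177 W  (b) Q = 4.456 VAR  (c) S = 4.609 VA  (d) PF = 0.2554 (lagging)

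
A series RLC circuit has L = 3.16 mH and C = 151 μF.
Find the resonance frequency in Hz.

Step 1 — Resonance condition Im(Z)=0 gives ω₀ = 1/√(LC).
Step 2 — ω₀ = 1/√(0.00316·0.000151) = 1448 rad/s.
Step 3 — f₀ = ω₀/(2π) = 230.4 Hz.

f₀ = 230.4 Hz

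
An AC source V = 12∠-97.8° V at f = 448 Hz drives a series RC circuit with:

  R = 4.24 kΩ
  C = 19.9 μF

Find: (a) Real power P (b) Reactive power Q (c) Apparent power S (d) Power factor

Step 1 — Angular frequency: ω = 2π·f = 2π·448 = 2815 rad/s.
Step 2 — Component impedances:
  R: Z = R = 4240 Ω
  C: Z = 1/(jωC) = -j/(ω·C) = 0 - j17.85 Ω
Step 3 — Series combination: Z_total = R + C = 4240 - j17.85 Ω = 4240∠-0.2° Ω.
Step 4 — Source phasor: V = 12∠-97.8° V = -1.629 - j11.89 V.
Step 5 — Current: I = V / Z = -0.0003723 - j0.002806 A = 0.00283∠-97.6° A.
Step 6 — Complex power: S = V·I* = 0.03396 - j0.000143 VA.
Step 7 — Real power: P = Re(S) = 0.03396 W.
Step 8 — Reactive power: Q = Im(S) = -0.000143 VAR.
Step 9 — Apparent power: |S| = 0.03396 VA.
Step 10 — Power factor: PF = P/|S| = 1 (leading).

(a) P = 0.03396 W  (b) Q = -0.000143 VAR  (c) S = 0.03396 VA  (d) PF = 1 (leading)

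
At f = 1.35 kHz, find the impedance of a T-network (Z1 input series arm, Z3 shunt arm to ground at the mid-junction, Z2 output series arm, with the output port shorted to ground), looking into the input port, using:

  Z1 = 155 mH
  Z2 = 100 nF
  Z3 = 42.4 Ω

Step 1 — Angular frequency: ω = 2π·f = 2π·1350 = 8482 rad/s.
Step 2 — Component impedances:
  Z1: Z = jωL = j·8482·0.155 = 0 + j1315 Ω
  Z2: Z = 1/(jωC) = -j/(ω·C) = 0 - j1179 Ω
  Z3: Z = R = 42.4 Ω
Step 3 — With the output port shorted to ground, the output series arm Z2 runs from the junction to ground; the shunt arm Z3 also runs from the junction to ground. They appear in parallel: Z3 || Z2 = 42.35 - j1.523 Ω.
Step 4 — Series with input arm Z1: Z_in = Z1 + (Z3 || Z2) = 42.35 + j1313 Ω = 1314∠88.2° Ω.

Z = 42.35 + j1313 Ω = 1314∠88.2° Ω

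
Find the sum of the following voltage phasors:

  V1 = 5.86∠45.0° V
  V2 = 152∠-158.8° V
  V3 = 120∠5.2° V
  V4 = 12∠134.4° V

Step 1 — Convert each phasor to rectangular form:
  V1 = 5.86·(cos(45.0°) + j·sin(45.0°)) = 4.144 + j4.144 V
  V2 = 152·(cos(-158.8°) + j·sin(-158.8°)) = -141.7 - j54.97 V
  V3 = 120·(cos(5.2°) + j·sin(5.2°)) = 119.5 + j10.88 V
  V4 = 12·(cos(134.4°) + j·sin(134.4°)) = -8.396 + j8.574 V
Step 2 — Sum components: V_total = -26.46 - j31.37 V.
Step 3 — Convert to polar: |V_total| = 41.04 V, ∠V_total = -130.1°.

V_total = 41.04∠-130.1° V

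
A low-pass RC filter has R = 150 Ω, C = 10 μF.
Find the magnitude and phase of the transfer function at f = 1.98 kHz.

Step 1 — Angular frequency: ω = 2π·1980 = 1.244e+04 rad/s.
Step 2 — Transfer function: H(jω) = 1/(1 + jωRC).
Step 3 — Denominator: 1 + jωRC = 1 + j·1.244e+04·150·1e-05 = 1 + j18.66.
Step 4 — H = 0.002863 - j0.05343.
Step 5 — Magnitude: |H| = 0.05351 (-25.4 dB); phase: φ = -86.9°.

|H| = 0.05351 (-25.4 dB), φ = -86.9°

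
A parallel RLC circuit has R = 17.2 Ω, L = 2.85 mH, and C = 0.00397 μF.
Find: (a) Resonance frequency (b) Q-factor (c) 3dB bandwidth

Step 1 — Resonance: ω₀ = 1/√(LC) = 1/√(0.00285·3.97e-09) = 2.973e+05 rad/s.
Step 2 — f₀ = ω₀/(2π) = 4.732e+04 Hz.
Step 3 — Parallel Q: Q = R/(ω₀L) = 17.2/(2.973e+05·0.00285) = 0.0203.
Step 4 — Bandwidth: Δω = ω₀/Q = 1.464e+07 rad/s; BW = Δω/(2π) = 2.331e+06 Hz.

(a) f₀ = 4.732e+04 Hz  (b) Q = 0.0203  (c) BW = 2.331e+06 Hz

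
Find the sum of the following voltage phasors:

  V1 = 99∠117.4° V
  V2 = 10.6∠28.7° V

Step 1 — Convert each phasor to rectangular form:
  V1 = 99·(cos(117.4°) + j·sin(117.4°)) = -45.56 + j87.89 V
  V2 = 10.6·(cos(28.7°) + j·sin(28.7°)) = 9.298 + j5.09 V
Step 2 — Sum components: V_total = -36.26 + j92.98 V.
Step 3 — Convert to polar: |V_total| = 99.8 V, ∠V_total = 111.3°.

V_total = 99.8∠111.3° V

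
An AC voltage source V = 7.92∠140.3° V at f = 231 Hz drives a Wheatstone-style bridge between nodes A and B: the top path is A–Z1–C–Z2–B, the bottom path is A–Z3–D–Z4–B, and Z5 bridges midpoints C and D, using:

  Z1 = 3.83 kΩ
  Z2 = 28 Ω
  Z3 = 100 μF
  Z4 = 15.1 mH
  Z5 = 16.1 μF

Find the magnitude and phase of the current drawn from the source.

Step 1 — Angular frequency: ω = 2π·f = 2π·231 = 1451 rad/s.
Step 2 — Component impedances:
  Z1: Z = R = 3830 Ω
  Z2: Z = R = 28 Ω
  Z3: Z = 1/(jωC) = -j/(ω·C) = 0 - j6.89 Ω
  Z4: Z = jωL = j·1451·0.0151 = 0 + j21.92 Ω
  Z5: Z = 1/(jωC) = -j/(ω·C) = 0 - j42.79 Ω
Step 3 — Bridge requires nodal analysis (the Z5 bridge couples midpoints C and D, so the two paths cannot be reduced to a simple series/parallel combination). Setting node B to ground and injecting 1 A at node A, the 3-node admittance system at A, C, D solves to V_A = Z_AB = 10.93 + j23.14 Ω = 25.59∠64.7° Ω.
Step 4 — Source phasor: V = 7.92∠140.3° V = -6.094 + j5.059 V.
Step 5 — Ohm's law: I = V / Z_total = (-6.094 + j5.059) / (10.93 + j23.14) = 0.07709 + j0.2997 A.
Step 6 — Convert to polar: |I| = 0.3094 A, ∠I = 75.6°.

I = 0.3094∠75.6° A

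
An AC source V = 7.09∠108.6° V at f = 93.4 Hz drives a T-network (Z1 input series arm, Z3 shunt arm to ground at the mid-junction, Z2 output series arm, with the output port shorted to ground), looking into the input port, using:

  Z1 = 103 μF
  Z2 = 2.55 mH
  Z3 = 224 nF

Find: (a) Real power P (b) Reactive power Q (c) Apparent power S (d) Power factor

Step 1 — Angular frequency: ω = 2π·f = 2π·93.4 = 586.8 rad/s.
Step 2 — Component impedances:
  Z1: Z = 1/(jωC) = -j/(ω·C) = 0 - j16.54 Ω
  Z2: Z = jωL = j·586.8·0.00255 = 0 + j1.496 Ω
  Z3: Z = 1/(jωC) = -j/(ω·C) = 0 - j7607 Ω
Step 3 — With the output port shorted to ground, the output series arm Z2 runs from the junction to ground; the shunt arm Z3 also runs from the junction to ground. They appear in parallel: Z3 || Z2 = 0 + j1.497 Ω.
Step 4 — Series with input arm Z1: Z_in = Z1 + (Z3 || Z2) = 0 - j15.05 Ω = 15.05∠-90.0° Ω.
Step 5 — Source phasor: V = 7.09∠108.6° V = -2.261 + j6.72 V.
Step 6 — Current: I = V / Z = -0.4466 - j0.1503 A = 0.4712∠-161.4° A.
Step 7 — Complex power: S = V·I* = 0 - j3.341 VA.
Step 8 — Real power: P = Re(S) = 0 W.
Step 9 — Reactive power: Q = Im(S) = -3.341 VAR.
Step 10 — Apparent power: |S| = 3.341 VA.
Step 11 — Power factor: PF = P/|S| = 0 (leading).

(a) P = 0 W  (b) Q = -3.341 VAR  (c) S = 3.341 VA  (d) PF = 0 (leading)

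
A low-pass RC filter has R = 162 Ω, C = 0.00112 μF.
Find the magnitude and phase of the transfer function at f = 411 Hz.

Step 1 — Angular frequency: ω = 2π·411 = 2582 rad/s.
Step 2 — Transfer function: H(jω) = 1/(1 + jωRC).
Step 3 — Denominator: 1 + jωRC = 1 + j·2582·162·1.12e-09 = 1 + j0.0004685.
Step 4 — H = 1 - j0.0004685.
Step 5 — Magnitude: |H| = 1 (-0.0 dB); phase: φ = -0.0°.

|H| = 1 (-0.0 dB), φ = -0.0°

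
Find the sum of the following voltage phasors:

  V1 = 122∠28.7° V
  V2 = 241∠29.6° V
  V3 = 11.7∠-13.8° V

Step 1 — Convert each phasor to rectangular form:
  V1 = 122·(cos(28.7°) + j·sin(28.7°)) = 107 + j58.59 V
  V2 = 241·(cos(29.6°) + j·sin(29.6°)) = 209.5 + j119 V
  V3 = 11.7·(cos(-13.8°) + j·sin(-13.8°)) = 11.36 - j2.791 V
Step 2 — Sum components: V_total = 327.9 + j174.8 V.
Step 3 — Convert to polar: |V_total| = 371.6 V, ∠V_total = 28.1°.

V_total = 371.6∠28.1° V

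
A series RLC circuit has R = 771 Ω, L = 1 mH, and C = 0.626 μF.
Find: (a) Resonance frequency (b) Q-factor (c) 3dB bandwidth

Step 1 — Resonance condition Im(Z)=0 gives ω₀ = 1/√(LC).
Step 2 — ω₀ = 1/√(0.001·6.26e-07) = 3.997e+04 rad/s.
Step 3 — f₀ = ω₀/(2π) = 6361 Hz.
Step 4 — Series Q: Q = ω₀L/R = 3.997e+04·0.001/771 = 0.05184.
Step 5 — 3dB bandwidth: Δω = ω₀/Q = 7.71e+05 rad/s; BW = Δω/(2π) = 1.227e+05 Hz.

(a) f₀ = 6361 Hz  (b) Q = 0.05184  (c) BW = 1.227e+05 Hz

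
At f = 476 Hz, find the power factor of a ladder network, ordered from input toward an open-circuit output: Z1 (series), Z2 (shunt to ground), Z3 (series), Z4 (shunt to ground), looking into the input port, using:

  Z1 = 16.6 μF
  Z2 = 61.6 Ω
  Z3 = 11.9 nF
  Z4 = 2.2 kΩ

Step 1 — Angular frequency: ω = 2π·f = 2π·476 = 2991 rad/s.
Step 2 — Component impedances:
  Z1: Z = 1/(jωC) = -j/(ω·C) = 0 - j20.14 Ω
  Z2: Z = R = 61.6 Ω
  Z3: Z = 1/(jωC) = -j/(ω·C) = 0 - j2.81e+04 Ω
  Z4: Z = R = 2200 Ω
Step 3 — Ladder network (open output): work backward from the far end, alternating series and parallel combinations. Z_in = 61.59 - j20.28 Ω = 64.84∠-18.2° Ω.
Step 4 — Power factor: PF = cos(φ) = Re(Z)/|Z| = 61.589/64.841 = 0.9498.
Step 5 — Type: Im(Z) = -20.28 ⇒ leading (phase φ = -18.2°).

PF = 0.9498 (leading, φ = -18.2°)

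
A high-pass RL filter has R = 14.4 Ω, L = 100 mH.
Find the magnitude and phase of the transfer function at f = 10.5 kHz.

Step 1 — Angular frequency: ω = 2π·1.05e+04 = 6.597e+04 rad/s.
Step 2 — Transfer function: H(jω) = jωL/(R + jωL).
Step 3 — Numerator jωL = j·6597; denominator R + jωL = 14.4 + j6597.
Step 4 — H = 1 + j0.002183.
Step 5 — Magnitude: |H| = 1 (-0.0 dB); phase: φ = 0.1°.

|H| = 1 (-0.0 dB), φ = 0.1°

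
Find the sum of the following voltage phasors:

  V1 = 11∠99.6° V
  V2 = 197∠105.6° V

Step 1 — Convert each phasor to rectangular form:
  V1 = 11·(cos(99.6°) + j·sin(99.6°)) = -1.834 + j10.85 V
  V2 = 197·(cos(105.6°) + j·sin(105.6°)) = -52.98 + j189.7 V
Step 2 — Sum components: V_total = -54.81 + j200.6 V.
Step 3 — Convert to polar: |V_total| = 207.9 V, ∠V_total = 105.3°.

V_total = 207.9∠105.3° V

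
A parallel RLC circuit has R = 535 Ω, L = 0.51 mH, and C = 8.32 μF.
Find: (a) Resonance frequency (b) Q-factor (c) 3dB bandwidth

Step 1 — Resonance: ω₀ = 1/√(LC) = 1/√(0.00051·8.32e-06) = 1.535e+04 rad/s.
Step 2 — f₀ = ω₀/(2π) = 2443 Hz.
Step 3 — Parallel Q: Q = R/(ω₀L) = 535/(1.535e+04·0.00051) = 68.33.
Step 4 — Bandwidth: Δω = ω₀/Q = 224.7 rad/s; BW = Δω/(2π) = 35.76 Hz.

(a) f₀ = 2443 Hz  (b) Q = 68.33  (c) BW = 35.76 Hz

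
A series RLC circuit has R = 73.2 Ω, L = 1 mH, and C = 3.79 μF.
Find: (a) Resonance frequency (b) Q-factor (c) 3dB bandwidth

Step 1 — Resonance condition Im(Z)=0 gives ω₀ = 1/√(LC).
Step 2 — ω₀ = 1/√(0.001·3.79e-06) = 1.624e+04 rad/s.
Step 3 — f₀ = ω₀/(2π) = 2585 Hz.
Step 4 — Series Q: Q = ω₀L/R = 1.624e+04·0.001/73.2 = 0.2219.
Step 5 — 3dB bandwidth: Δω = ω₀/Q = 7.32e+04 rad/s; BW = Δω/(2π) = 1.165e+04 Hz.

(a) f₀ = 2585 Hz  (b) Q = 0.2219  (c) BW = 1.165e+04 Hz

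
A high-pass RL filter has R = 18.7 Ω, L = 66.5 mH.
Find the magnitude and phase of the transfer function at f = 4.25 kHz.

Step 1 — Angular frequency: ω = 2π·4250 = 2.67e+04 rad/s.
Step 2 — Transfer function: H(jω) = jωL/(R + jωL).
Step 3 — Numerator jωL = j·1776; denominator R + jωL = 18.7 + j1776.
Step 4 — H = 0.9999 + j0.01053.
Step 5 — Magnitude: |H| = 0.9999 (-0.0 dB); phase: φ = 0.6°.

|H| = 0.9999 (-0.0 dB), φ = 0.6°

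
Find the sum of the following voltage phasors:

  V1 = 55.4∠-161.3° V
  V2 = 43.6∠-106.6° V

Step 1 — Convert each phasor to rectangular form:
  V1 = 55.4·(cos(-161.3°) + j·sin(-161.3°)) = -52.48 - j17.76 V
  V2 = 43.6·(cos(-106.6°) + j·sin(-106.6°)) = -12.46 - j41.78 V
Step 2 — Sum components: V_total = -64.93 - j59.54 V.
Step 3 — Convert to polar: |V_total| = 88.1 V, ∠V_total = -137.5°.

V_total = 88.1∠-137.5° V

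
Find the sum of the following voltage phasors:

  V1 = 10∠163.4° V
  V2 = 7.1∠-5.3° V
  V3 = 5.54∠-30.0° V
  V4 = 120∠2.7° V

Step 1 — Convert each phasor to rectangular form:
  V1 = 10·(cos(163.4°) + j·sin(163.4°)) = -9.583 + j2.857 V
  V2 = 7.1·(cos(-5.3°) + j·sin(-5.3°)) = 7.07 - j0.6558 V
  V3 = 5.54·(cos(-30.0°) + j·sin(-30.0°)) = 4.798 - j2.77 V
  V4 = 120·(cos(2.7°) + j·sin(2.7°)) = 119.9 + j5.653 V
Step 2 — Sum components: V_total = 122.2 + j5.084 V.
Step 3 — Convert to polar: |V_total| = 122.3 V, ∠V_total = 2.4°.

V_total = 122.3∠2.4° V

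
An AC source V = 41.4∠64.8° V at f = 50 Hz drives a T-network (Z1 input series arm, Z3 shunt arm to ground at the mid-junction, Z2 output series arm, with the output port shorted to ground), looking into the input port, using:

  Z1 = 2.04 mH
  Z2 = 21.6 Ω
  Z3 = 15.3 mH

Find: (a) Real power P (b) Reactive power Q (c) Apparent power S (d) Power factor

Step 1 — Angular frequency: ω = 2π·f = 2π·50 = 314.2 rad/s.
Step 2 — Component impedances:
  Z1: Z = jωL = j·314.2·0.00204 = 0 + j0.6409 Ω
  Z2: Z = R = 21.6 Ω
  Z3: Z = jωL = j·314.2·0.0153 = 0 + j4.807 Ω
Step 3 — With the output port shorted to ground, the output series arm Z2 runs from the junction to ground; the shunt arm Z3 also runs from the junction to ground. They appear in parallel: Z3 || Z2 = 1.019 + j4.58 Ω.
Step 4 — Series with input arm Z1: Z_in = Z1 + (Z3 || Z2) = 1.019 + j5.221 Ω = 5.319∠79.0° Ω.
Step 5 — Source phasor: V = 41.4∠64.8° V = 17.63 + j37.46 V.
Step 6 — Current: I = V / Z = 7.547 - j1.903 A = 7.783∠-14.2° A.
Step 7 — Complex power: S = V·I* = 61.74 + j316.2 VA.
Step 8 — Real power: P = Re(S) = 61.74 W.
Step 9 — Reactive power: Q = Im(S) = 316.2 VAR.
Step 10 — Apparent power: |S| = 322.2 VA.
Step 11 — Power factor: PF = P/|S| = 0.1916 (lagging).

(a) P = 61.74 W  (b) Q = 316.2 VAR  (c) S = 322.2 VA  (d) PF = 0.1916 (lagging)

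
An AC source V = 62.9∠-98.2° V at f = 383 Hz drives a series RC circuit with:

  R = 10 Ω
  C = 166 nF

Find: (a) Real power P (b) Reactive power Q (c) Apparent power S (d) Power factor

Step 1 — Angular frequency: ω = 2π·f = 2π·383 = 2406 rad/s.
Step 2 — Component impedances:
  R: Z = R = 10 Ω
  C: Z = 1/(jωC) = -j/(ω·C) = 0 - j2503 Ω
Step 3 — Series combination: Z_total = R + C = 10 - j2503 Ω = 2503∠-89.8° Ω.
Step 4 — Source phasor: V = 62.9∠-98.2° V = -8.971 - j62.26 V.
Step 5 — Current: I = V / Z = 0.02486 - j0.003683 A = 0.02513∠-8.4° A.
Step 6 — Complex power: S = V·I* = 0.006313 - j1.58 VA.
Step 7 — Real power: P = Re(S) = 0.006313 W.
Step 8 — Reactive power: Q = Im(S) = -1.58 VAR.
Step 9 — Apparent power: |S| = 1.58 VA.
Step 10 — Power factor: PF = P/|S| = 0.003995 (leading).

(a) P = 0.006313 W  (b) Q = -1.58 VAR  (c) S = 1.58 VA  (d) PF = 0.003995 (leading)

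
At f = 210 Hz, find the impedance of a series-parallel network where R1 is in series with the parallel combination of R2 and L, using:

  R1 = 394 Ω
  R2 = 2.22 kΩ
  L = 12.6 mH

Step 1 — Angular frequency: ω = 2π·f = 2π·210 = 1319 rad/s.
Step 2 — Component impedances:
  R1: Z = R = 394 Ω
  R2: Z = R = 2220 Ω
  L: Z = jωL = j·1319·0.0126 = 0 + j16.63 Ω
Step 3 — Parallel branch: R2 || L = 1/(1/R2 + 1/L) = 0.1245 + j16.62 Ω.
Step 4 — Series with R1: Z_total = R1 + (R2 || L) = 394.1 + j16.62 Ω = 394.5∠2.4° Ω.

Z = 394.1 + j16.62 Ω = 394.5∠2.4° Ω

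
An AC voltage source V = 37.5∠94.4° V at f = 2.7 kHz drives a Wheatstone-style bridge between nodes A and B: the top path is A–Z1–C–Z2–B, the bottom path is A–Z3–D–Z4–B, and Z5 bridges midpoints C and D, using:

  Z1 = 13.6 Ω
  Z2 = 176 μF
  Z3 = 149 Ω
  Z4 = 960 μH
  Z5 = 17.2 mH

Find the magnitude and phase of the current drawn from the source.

Step 1 — Angular frequency: ω = 2π·f = 2π·2700 = 1.696e+04 rad/s.
Step 2 — Component impedances:
  Z1: Z = R = 13.6 Ω
  Z2: Z = 1/(jωC) = -j/(ω·C) = 0 - j0.3349 Ω
  Z3: Z = R = 149 Ω
  Z4: Z = jωL = j·1.696e+04·0.00096 = 0 + j16.29 Ω
  Z5: Z = jωL = j·1.696e+04·0.0172 = 0 + j291.8 Ω
Step 3 — Bridge requires nodal analysis (the Z5 bridge couples midpoints C and D, so the two paths cannot be reduced to a simple series/parallel combination). Setting node B to ground and injecting 1 A at node A, the 3-node admittance system at A, C, D solves to V_A = Z_AB = 12.48 - j0.1778 Ω = 12.48∠-0.8° Ω.
Step 4 — Source phasor: V = 37.5∠94.4° V = -2.877 + j37.39 V.
Step 5 — Ohm's law: I = V / Z_total = (-2.877 + j37.39) / (12.48 - j0.1778) = -0.2732 + j2.993 A.
Step 6 — Convert to polar: |I| = 3.005 A, ∠I = 95.2°.

I = 3.005∠95.2° A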